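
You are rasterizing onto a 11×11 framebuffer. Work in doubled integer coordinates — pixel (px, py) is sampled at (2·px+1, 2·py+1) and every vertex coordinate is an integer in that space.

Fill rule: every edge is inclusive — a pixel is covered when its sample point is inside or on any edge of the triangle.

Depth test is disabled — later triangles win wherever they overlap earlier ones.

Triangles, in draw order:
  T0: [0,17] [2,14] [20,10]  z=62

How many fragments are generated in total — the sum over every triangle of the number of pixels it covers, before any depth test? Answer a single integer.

T0:
  2·area = 46
  edge (0, 17)→(2, 14): d=(2,-3) inclusive
  edge (2, 14)→(20, 10): d=(18,-4) inclusive
  edge (20, 10)→(0, 17): d=(-20,7) inclusive
    (8,5)@(17, 11): e=[39,6,1] → █
    (9,5)@(19, 11): e=[45,14,-13] → ·
    (3,6)@(7, 13): e=[13,2,31] → █
    (4,6)@(9, 13): e=[19,10,17] → █
    (5,6)@(11, 13): e=[25,18,3] → █
    (6,6)@(13, 13): e=[31,26,-11] → ·
    (8,6)@(17, 13): e=[43,42,-39] → ·
    (1,7)@(3, 15): e=[5,22,19] → █
    (2,7)@(5, 15): e=[11,30,5] → █
    (3,7)@(7, 15): e=[17,38,-9] → ·
    (4,7)@(9, 15): e=[23,46,-23] → ·
    (5,7)@(11, 15): e=[29,54,-37] → ·
  covered (6 px):
    · · · · · · · · · · ·
    · · · · · · · · · · ·
    · · · · · · · · · · ·
    · · · · · · · · · · ·
    · · · · · · · · · · ·
    · · · · · · · · █ · ·
    · · · █ █ █ · · · · ·
    · █ █ · · · · · · · ·
    · · · · · · · · · · ·
    · · · · · · · · · · ·
    · · · · · · · · · · ·

Final: 6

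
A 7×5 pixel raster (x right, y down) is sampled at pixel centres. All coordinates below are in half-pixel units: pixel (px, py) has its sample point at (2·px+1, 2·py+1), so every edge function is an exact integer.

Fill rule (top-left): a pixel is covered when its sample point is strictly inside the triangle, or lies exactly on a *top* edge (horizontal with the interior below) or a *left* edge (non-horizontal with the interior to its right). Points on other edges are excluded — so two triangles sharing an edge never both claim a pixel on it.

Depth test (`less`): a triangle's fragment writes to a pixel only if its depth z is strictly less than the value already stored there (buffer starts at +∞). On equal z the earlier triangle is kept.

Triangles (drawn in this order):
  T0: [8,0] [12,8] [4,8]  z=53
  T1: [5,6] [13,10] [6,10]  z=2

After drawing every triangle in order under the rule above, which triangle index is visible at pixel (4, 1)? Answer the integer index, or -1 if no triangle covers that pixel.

T0:
  2·area = 64
  edge (8, 0)→(12, 8): d=(4,8) right/bottom  bias=-1
  edge (12, 8)→(4, 8): d=(-8,0) right/bottom  bias=-1
  edge (4, 8)→(8, 0): d=(4,-8) top-left  bias=+0
    (3,1)@(7, 3): e=[20,40,4] → X
    (4,1)@(9, 3): e=[4,40,20] → X
    (5,1)@(11, 3): e=[-12,40,36] → .
    (3,2)@(7, 5): e=[28,24,12] → X
    (5,2)@(11, 5): e=[-4,24,44] → .
    (2,3)@(5, 7): e=[52,8,4] → X
    (5,3)@(11, 7): e=[4,8,52] → X
    (6,3)@(13, 7): e=[-12,8,68] → .
    (2,4)@(5, 9): e=[60,-8,12] → .
    (3,4)@(7, 9): e=[44,-8,28] → .
    (4,4)@(9, 9): e=[28,-8,44] → .
    (5,4)@(11, 9): e=[12,-8,60] → .
  covered (8 px):
    . . . . . . .
    . . . X X . .
    . . . X X . .
    . . X X X X .
    . . . . . . .
T1:
  2·area = 28
  edge (5, 6)→(13, 10): d=(8,4) right/bottom  bias=-1
  edge (13, 10)→(6, 10): d=(-7,0) right/bottom  bias=-1
  edge (6, 10)→(5, 6): d=(-1,-4) top-left  bias=+0
    (1,2)@(3, 5): e=[0,35,-7] → .  [on edge]
    (3,3)@(7, 7): e=[0,21,7] → .  [on edge]
    (3,4)@(7, 9): e=[16,7,5] → X
    (4,4)@(9, 9): e=[8,7,13] → X
    (5,4)@(11, 9): e=[0,7,21] → .  [on edge]
  covered (2 px):
    . . . . . . .
    . . . . . . .
    . . . . . . .
    . . . . . . .
    . . . X X . .

Z-buffer (winner per pixel, '.' = empty):
  . . . . . . .
  . . . 0 0 . .
  . . . 0 0 . .
  . . 0 0 0 0 .
  . . . 1 1 . .

Final: 0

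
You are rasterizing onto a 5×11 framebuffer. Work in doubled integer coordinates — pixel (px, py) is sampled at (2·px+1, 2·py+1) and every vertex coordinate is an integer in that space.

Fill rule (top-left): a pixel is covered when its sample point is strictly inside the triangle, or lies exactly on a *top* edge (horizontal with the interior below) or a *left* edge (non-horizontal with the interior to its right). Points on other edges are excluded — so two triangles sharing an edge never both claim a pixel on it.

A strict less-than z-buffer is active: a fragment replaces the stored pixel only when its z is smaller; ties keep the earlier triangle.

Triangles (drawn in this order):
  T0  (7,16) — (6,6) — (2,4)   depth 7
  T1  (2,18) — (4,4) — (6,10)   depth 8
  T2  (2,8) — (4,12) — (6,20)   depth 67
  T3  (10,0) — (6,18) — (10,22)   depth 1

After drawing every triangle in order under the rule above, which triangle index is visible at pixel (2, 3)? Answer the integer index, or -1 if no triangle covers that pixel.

T0:
  2·area = 38  (B↔C swapped to make it positive)
  edge (7, 16)→(2, 4): d=(-5,-12) top-left  bias=+0
  edge (2, 4)→(6, 6): d=(4,2) right/bottom  bias=-1
  edge (6, 6)→(7, 16): d=(1,10) right/bottom  bias=-1
    (1,2)@(3, 5): e=[7,2,29] → █
    (2,2)@(5, 5): e=[31,-2,9] → ·
    (1,3)@(3, 7): e=[-3,10,31] → ·
    (2,3)@(5, 7): e=[21,6,11] → █
    (3,3)@(7, 7): e=[45,2,-9] → ·
    (2,4)@(5, 9): e=[11,14,13] → █
    (3,4)@(7, 9): e=[35,10,-7] → ·
    (2,5)@(5, 11): e=[1,22,15] → █
    (3,5)@(7, 11): e=[25,18,-5] → ·
    (2,6)@(5, 13): e=[-9,30,17] → ·
  covered (4 px):
    · · · · ·
    · · · · ·
    · █ · · ·
    · · █ · ·
    · · █ · ·
    · · █ · ·
    · · · · ·
    · · · · ·
    · · · · ·
    · · · · ·
    · · · · ·
T1:
  2·area = 40
  edge (2, 18)→(4, 4): d=(2,-14) top-left  bias=+0
  edge (4, 4)→(6, 10): d=(2,6) right/bottom  bias=-1
  edge (6, 10)→(2, 18): d=(-4,8) right/bottom  bias=-1
    (1,0)@(3, 1): e=[-20,0,60] → ·  [on edge]
    (2,3)@(5, 7): e=[20,0,20] → ·  [on edge]
    (2,4)@(5, 9): e=[24,4,12] → █
    (3,4)@(7, 9): e=[52,-8,-4] → ·
    (1,5)@(3, 11): e=[0,20,20] → █  [on edge]
    (3,5)@(7, 11): e=[56,-4,-12] → ·
    (1,6)@(3, 13): e=[4,24,12] → █
    (2,6)@(5, 13): e=[32,12,-4] → ·
    (3,6)@(7, 13): e=[60,0,-20] → ·  [on edge]
    (1,7)@(3, 15): e=[8,28,4] → █
    (2,7)@(5, 15): e=[36,16,-12] → ·
    (1,8)@(3, 17): e=[12,32,-4] → ·
    (4,9)@(9, 19): e=[100,0,-60] → ·  [on edge]
  covered (5 px):
    · · · · ·
    · · · · ·
    · · · · ·
    · · · · ·
    · · █ · ·
    · █ █ · ·
    · █ · · ·
    · █ · · ·
    · · · · ·
    · · · · ·
    · · · · ·
T2:
  2·area = 8
  edge (2, 8)→(4, 12): d=(2,4) right/bottom  bias=-1
  edge (4, 12)→(6, 20): d=(2,8) right/bottom  bias=-1
  edge (6, 20)→(2, 8): d=(-4,-12) top-left  bias=+0
    (0,2)@(1, 5): e=[-2,10,0] → ·  [on edge]
    (1,5)@(3, 11): e=[2,6,0] → █  [on edge]
    (2,5)@(5, 11): e=[-6,-10,24] → ·
    (1,6)@(3, 13): e=[6,10,-8] → ·
    (2,8)@(5, 17): e=[6,2,0] → █  [on edge]
    (3,8)@(7, 17): e=[-2,-14,24] → ·
    (2,9)@(5, 19): e=[10,6,-8] → ·
  covered (2 px):
    · · · · ·
    · · · · ·
    · · · · ·
    · · · · ·
    · · · · ·
    · █ · · ·
    · · · · ·
    · · · · ·
    · · █ · ·
    · · · · ·
    · · · · ·
T3:
  2·area = 88  (B↔C swapped to make it positive)
  edge (10, 0)→(10, 22): d=(0,22) right/bottom  bias=-1
  edge (10, 22)→(6, 18): d=(-4,-4) top-left  bias=+0
  edge (6, 18)→(10, 0): d=(4,-18) top-left  bias=+0
    (4,2)@(9, 5): e=[22,64,2] → █
    (4,3)@(9, 7): e=[22,56,10] → █
    (4,4)@(9, 9): e=[22,48,18] → █
    (4,5)@(9, 11): e=[22,40,26] → █
    (0,6)@(1, 13): e=[198,0,-110] → ·  [on edge]
    (4,6)@(9, 13): e=[22,32,34] → █
    (1,7)@(3, 15): e=[154,0,-66] → ·  [on edge]
    (3,7)@(7, 15): e=[66,16,6] → █
    (2,8)@(5, 17): e=[110,0,-22] → ·  [on edge]
    (3,8)@(7, 17): e=[66,8,14] → █
    (3,9)@(7, 19): e=[66,0,22] → █  [on edge]
    (3,10)@(7, 21): e=[66,-8,30] → ·
    (4,10)@(9, 21): e=[22,0,66] → █  [on edge]
  covered (12 px):
    · · · · ·
    · · · · ·
    · · · · █
    · · · · █
    · · · · █
    · · · · █
    · · · · █
    · · · █ █
    · · · █ █
    · · · █ █
    · · · · █

Z-buffer (winner per pixel, '.' = empty):
  . . . . .
  . . . . .
  . 0 . . 3
  . . 0 . 3
  . . 0 . 3
  . 1 0 . 3
  . 1 . . 3
  . 1 . 3 3
  . . 2 3 3
  . . . 3 3
  . . . . 3

Final: 0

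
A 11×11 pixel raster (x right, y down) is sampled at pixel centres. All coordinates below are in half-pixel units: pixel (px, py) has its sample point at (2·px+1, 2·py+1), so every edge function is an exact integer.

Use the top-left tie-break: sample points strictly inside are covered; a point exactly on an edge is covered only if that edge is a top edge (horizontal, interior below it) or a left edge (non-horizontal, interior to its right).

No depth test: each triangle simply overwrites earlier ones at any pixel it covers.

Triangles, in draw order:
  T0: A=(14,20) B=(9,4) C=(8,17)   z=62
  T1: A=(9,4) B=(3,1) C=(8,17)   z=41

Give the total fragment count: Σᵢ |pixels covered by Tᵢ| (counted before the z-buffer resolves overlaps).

T0:
  2·area = 81  (B↔C swapped to make it positive)
  edge (14, 20)→(8, 17): d=(-6,-3) top-left  bias=+0
  edge (8, 17)→(9, 4): d=(1,-13) top-left  bias=+0
  edge (9, 4)→(14, 20): d=(5,16) right/bottom  bias=-1
    (4,2)@(9, 5): e=[75,1,5] → █
    (5,2)@(11, 5): e=[81,27,-27] → ·
    (4,3)@(9, 7): e=[63,3,15] → █
    (5,3)@(11, 7): e=[69,29,-17] → ·
    (4,4)@(9, 9): e=[51,5,25] → █
    (5,4)@(11, 9): e=[57,31,-7] → ·
    (4,5)@(9, 11): e=[39,7,35] → █
    (5,5)@(11, 11): e=[45,33,3] → █
    (6,5)@(13, 11): e=[51,59,-29] → ·
    (4,6)@(9, 13): e=[27,9,45] → █
    (6,6)@(13, 13): e=[39,61,-19] → ·
    (4,7)@(9, 15): e=[15,11,55] → █
  covered (13 px):
    · · · · · · · · · · ·
    · · · · · · · · · · ·
    · · · · █ · · · · · ·
    · · · · █ · · · · · ·
    · · · · █ · · · · · ·
    · · · · █ █ · · · · ·
    · · · · █ █ · · · · ·
    · · · · █ █ · · · · ·
    · · · · █ █ █ · · · ·
    · · · · · · █ · · · ·
    · · · · · · · · · · ·
T1:
  2·area = 81  (B↔C swapped to make it positive)
  edge (9, 4)→(8, 17): d=(-1,13) right/bottom  bias=-1
  edge (8, 17)→(3, 1): d=(-5,-16) top-left  bias=+0
  edge (3, 1)→(9, 4): d=(6,3) right/bottom  bias=-1
    (1,0)@(3, 1): e=[81,0,0] → ·  [on edge]
    (2,1)@(5, 3): e=[53,22,6] → █
    (3,1)@(7, 3): e=[27,54,0] → ·  [on edge]
    (2,2)@(5, 5): e=[51,12,18] → █
    (3,2)@(7, 5): e=[25,44,12] → █
    (4,2)@(9, 5): e=[-1,76,6] → ·
    (5,2)@(11, 5): e=[-27,108,0] → ·  [on edge]
    (2,3)@(5, 7): e=[49,2,30] → █
    (4,3)@(9, 7): e=[-3,66,18] → ·
    (7,3)@(15, 7): e=[-81,162,0] → ·  [on edge]
    (2,4)@(5, 9): e=[47,-8,42] → ·
    (3,4)@(7, 9): e=[21,24,36] → █
    (9,4)@(19, 9): e=[-135,216,0] → ·  [on edge]
  covered (8 px):
    · · · · · · · · · · ·
    · · █ · · · · · · · ·
    · · █ █ · · · · · · ·
    · · █ █ · · · · · · ·
    · · · █ · · · · · · ·
    · · · █ · · · · · · ·
    · · · █ · · · · · · ·
    · · · · · · · · · · ·
    · · · · · · · · · · ·
    · · · · · · · · · · ·
    · · · · · · · · · · ·

Result: 21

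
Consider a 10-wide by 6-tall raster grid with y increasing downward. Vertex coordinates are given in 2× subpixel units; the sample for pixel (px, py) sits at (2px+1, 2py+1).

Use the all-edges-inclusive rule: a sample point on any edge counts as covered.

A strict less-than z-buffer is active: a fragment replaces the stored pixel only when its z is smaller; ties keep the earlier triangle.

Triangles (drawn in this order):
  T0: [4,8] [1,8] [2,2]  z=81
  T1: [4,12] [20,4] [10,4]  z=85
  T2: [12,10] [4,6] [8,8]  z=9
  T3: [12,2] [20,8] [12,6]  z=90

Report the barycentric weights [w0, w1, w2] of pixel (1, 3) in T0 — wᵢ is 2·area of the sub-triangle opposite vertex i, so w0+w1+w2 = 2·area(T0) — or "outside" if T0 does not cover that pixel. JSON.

T0:
  2·area = 18
  edge (4, 8)→(1, 8): d=(-3,0) inclusive
  edge (1, 8)→(2, 2): d=(1,-6) inclusive
  edge (2, 2)→(4, 8): d=(2,6) inclusive
    (1,2)@(3, 5): e=[9,9,0] → #  [on edge]
    (2,2)@(5, 5): e=[9,21,-12] → ·
    (1,3)@(3, 7): e=[3,11,4] → #
    (2,3)@(5, 7): e=[3,23,-8] → ·
    (1,4)@(3, 9): e=[-3,13,8] → ·
    (2,5)@(5, 11): e=[-9,27,0] → ·  [on edge]
  covered (2 px):
    · · · · · · · · · ·
    · · · · · · · · · ·
    · # · · · · · · · ·
    · # · · · · · · · ·
    · · · · · · · · · ·
    · · · · · · · · · ·
T1:
  2·area = 80  (B↔C swapped to make it positive)
  edge (4, 12)→(10, 4): d=(6,-8) inclusive
  edge (10, 4)→(20, 4): d=(10,0) inclusive
  edge (20, 4)→(4, 12): d=(-16,8) inclusive
    (5,2)@(11, 5): e=[14,10,56] → #
    (6,2)@(13, 5): e=[30,10,40] → #
    (7,2)@(15, 5): e=[46,10,24] → #
    (8,2)@(17, 5): e=[62,10,8] → #
    (9,2)@(19, 5): e=[78,10,-8] → ·
    (4,3)@(9, 7): e=[10,30,40] → #
    (7,3)@(15, 7): e=[58,30,-8] → ·
    (8,3)@(17, 7): e=[74,30,-24] → ·
    (3,4)@(7, 9): e=[6,50,24] → #
    (5,4)@(11, 9): e=[38,50,-8] → ·
    (6,4)@(13, 9): e=[54,50,-24] → ·
    (2,5)@(5, 11): e=[2,70,8] → #
  covered (10 px):
    · · · · · · · · · ·
    · · · · · · · · · ·
    · · · · · # # # # ·
    · · · · # # # · · ·
    · · · # # · · · · ·
    · · # · · · · · · ·
T2:
  degenerate (2·area = 0) — covers nothing
T3:
  2·area = 32
  edge (12, 2)→(20, 8): d=(8,6) inclusive
  edge (20, 8)→(12, 6): d=(-8,-2) inclusive
  edge (12, 6)→(12, 2): d=(0,-4) inclusive
    (6,1)@(13, 3): e=[2,26,4] → #
    (7,1)@(15, 3): e=[-10,30,12] → ·
    (6,2)@(13, 5): e=[18,10,4] → #
    (7,2)@(15, 5): e=[6,14,12] → #
    (8,2)@(17, 5): e=[-6,18,20] → ·
    (6,3)@(13, 7): e=[34,-6,4] → ·
    (7,3)@(15, 7): e=[22,-2,12] → ·
    (8,3)@(17, 7): e=[10,2,20] → #
    (9,3)@(19, 7): e=[-2,6,28] → ·
    (8,4)@(17, 9): e=[26,-14,20] → ·
  covered (4 px):
    · · · · · · · · · ·
    · · · · · · # · · ·
    · · · · · · # # · ·
    · · · · · · · · # ·
    · · · · · · · · · ·
    · · · · · · · · · ·

Result: [11,4,3]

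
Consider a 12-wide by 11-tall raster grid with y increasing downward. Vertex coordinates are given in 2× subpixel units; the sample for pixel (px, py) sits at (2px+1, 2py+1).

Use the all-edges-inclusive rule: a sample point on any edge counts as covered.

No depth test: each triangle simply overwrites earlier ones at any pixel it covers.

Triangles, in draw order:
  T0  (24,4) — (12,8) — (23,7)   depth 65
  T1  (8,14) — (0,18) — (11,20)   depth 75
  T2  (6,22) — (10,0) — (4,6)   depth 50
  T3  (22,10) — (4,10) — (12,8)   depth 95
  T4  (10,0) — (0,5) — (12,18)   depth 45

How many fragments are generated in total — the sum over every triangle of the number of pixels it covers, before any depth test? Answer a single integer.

T0:
  2·area = 32  (B↔C swapped to make it positive)
  edge (24, 4)→(23, 7): d=(-1,3) inclusive
  edge (23, 7)→(12, 8): d=(-11,1) inclusive
  edge (12, 8)→(24, 4): d=(12,-4) inclusive
    (10,2)@(21, 5): e=[8,24,0] → X  [on edge]
    (11,2)@(23, 5): e=[2,22,8] → X
    (7,3)@(15, 7): e=[24,8,0] → X  [on edge]
    (8,3)@(17, 7): e=[18,6,8] → X
    (9,3)@(19, 7): e=[12,4,16] → X
    (11,3)@(23, 7): e=[0,0,32] → X  [on edge]
    (0,4)@(1, 9): e=[64,0,-32] → .  [on edge]
    (4,4)@(9, 9): e=[40,-8,0] → .  [on edge]
    (7,4)@(15, 9): e=[22,-14,24] → .
    (8,4)@(17, 9): e=[16,-16,32] → .
    (9,4)@(19, 9): e=[10,-18,40] → .
    (10,4)@(21, 9): e=[4,-20,48] → .
    (1,5)@(3, 11): e=[56,-24,0] → .  [on edge]
    (10,6)@(21, 13): e=[0,-64,96] → .  [on edge]
    (9,9)@(19, 19): e=[0,-128,160] → .  [on edge]
  covered (7 px):
    . . . . . . . . . . . .
    . . . . . . . . . . . .
    . . . . . . . . . . X X
    . . . . . . . X X X X X
    . . . . . . . . . . . .
    . . . . . . . . . . . .
    . . . . . . . . . . . .
    . . . . . . . . . . . .
    . . . . . . . . . . . .
    . . . . . . . . . . . .
    . . . . . . . . . . . .
T1:
  2·area = 60  (B↔C swapped to make it positive)
  edge (8, 14)→(11, 20): d=(3,6) inclusive
  edge (11, 20)→(0, 18): d=(-11,-2) inclusive
  edge (0, 18)→(8, 14): d=(8,-4) inclusive
    (3,7)@(7, 15): e=[9,47,4] → X
    (4,7)@(9, 15): e=[-3,51,12] → .
    (1,8)@(3, 17): e=[39,17,4] → X
    (2,8)@(5, 17): e=[27,21,12] → X
    (4,8)@(9, 17): e=[3,29,28] → X
    (5,8)@(11, 17): e=[-9,33,36] → .
    (1,9)@(3, 19): e=[45,-5,20] → .
    (2,9)@(5, 19): e=[33,-1,28] → .
    (3,9)@(7, 19): e=[21,3,36] → X
    (5,9)@(11, 19): e=[-3,11,52] → .
    (3,10)@(7, 21): e=[27,-19,52] → .
    (4,10)@(9, 21): e=[15,-15,60] → .
  covered (7 px):
    . . . . . . . . . . . .
    . . . . . . . . . . . .
    . . . . . . . . . . . .
    . . . . . . . . . . . .
    . . . . . . . . . . . .
    . . . . . . . . . . . .
    . . . . . . . . . . . .
    . . . X . . . . . . . .
    . X X X X . . . . . . .
    . . . X X . . . . . . .
    . . . . . . . . . . . .
T2:
  2·area = 108  (B↔C swapped to make it positive)
  edge (6, 22)→(4, 6): d=(-2,-16) inclusive
  edge (4, 6)→(10, 0): d=(6,-6) inclusive
  edge (10, 0)→(6, 22): d=(-4,22) inclusive
    (4,0)@(9, 1): e=[90,0,18] → X  [on edge]
    (5,0)@(11, 1): e=[122,12,-26] → .
    (3,1)@(7, 3): e=[54,0,54] → X  [on edge]
    (5,1)@(11, 3): e=[118,24,-34] → .
    (2,2)@(5, 5): e=[18,0,90] → X  [on edge]
    (5,2)@(11, 5): e=[114,36,-42] → .
    (1,3)@(3, 7): e=[-18,0,126] → .  [on edge]
    (2,3)@(5, 7): e=[14,12,82] → X
    (4,3)@(9, 7): e=[78,36,-6] → .
    (0,4)@(1, 9): e=[-54,0,162] → .  [on edge]
    (2,4)@(5, 9): e=[10,24,74] → X
    (4,4)@(9, 9): e=[74,48,-14] → .
  covered (15 px):
    . . . . X . . . . . . .
    . . . X X . . . . . . .
    . . X X X . . . . . . .
    . . X X . . . . . . . .
    . . X X . . . . . . . .
    . . X X . . . . . . . .
    . . X X . . . . . . . .
    . . . X . . . . . . . .
    . . . . . . . . . . . .
    . . . . . . . . . . . .
    . . . . . . . . . . . .
T3:
  2·area = 36
  edge (22, 10)→(4, 10): d=(-18,0) inclusive
  edge (4, 10)→(12, 8): d=(8,-2) inclusive
  edge (12, 8)→(22, 10): d=(10,2) inclusive
    (3,3)@(7, 7): e=[54,-18,0] → .  [on edge]
    (4,4)@(9, 9): e=[18,2,16] → X
    (5,4)@(11, 9): e=[18,6,12] → X
    (6,4)@(13, 9): e=[18,10,8] → X
    (7,4)@(15, 9): e=[18,14,4] → X
    (8,4)@(17, 9): e=[18,18,0] → X  [on edge]
    (9,4)@(19, 9): e=[18,22,-4] → .
    (4,5)@(9, 11): e=[-18,18,36] → .
    (5,5)@(11, 11): e=[-18,22,32] → .
    (6,5)@(13, 11): e=[-18,26,28] → .
    (7,5)@(15, 11): e=[-18,30,24] → .
    (8,5)@(17, 11): e=[-18,34,20] → .
  covered (5 px):
    . . . . . . . . . . . .
    . . . . . . . . . . . .
    . . . . . . . . . . . .
    . . . . . . . . . . . .
    . . . . X X X X X . . .
    . . . . . . . . . . . .
    . . . . . . . . . . . .
    . . . . . . . . . . . .
    . . . . . . . . . . . .
    . . . . . . . . . . . .
    . . . . . . . . . . . .
T4:
  2·area = 190  (B↔C swapped to make it positive)
  edge (10, 0)→(12, 18): d=(2,18) inclusive
  edge (12, 18)→(0, 5): d=(-12,-13) inclusive
  edge (0, 5)→(10, 0): d=(10,-5) inclusive
    (4,0)@(9, 1): e=[20,165,5] → X
    (5,0)@(11, 1): e=[-16,191,15] → .
    (2,1)@(5, 3): e=[96,89,5] → X
    (3,1)@(7, 3): e=[60,115,15] → X
    (5,1)@(11, 3): e=[-12,167,35] → .
    (0,2)@(1, 5): e=[172,13,5] → X
    (1,2)@(3, 5): e=[136,39,15] → X
    (5,2)@(11, 5): e=[-8,143,55] → .
    (0,3)@(1, 7): e=[176,-11,25] → .
    (1,3)@(3, 7): e=[140,15,35] → X
    (5,3)@(11, 7): e=[-4,119,75] → .
    (1,4)@(3, 9): e=[144,-9,55] → .
    (5,4)@(11, 9): e=[0,95,95] → X  [on edge]
  covered (23 px):
    . . . . X . . . . . . .
    . . X X X . . . . . . .
    X X X X X . . . . . . .
    . X X X X . . . . . . .
    . . X X X X . . . . . .
    . . . X X X . . . . . .
    . . . . X X . . . . . .
    . . . . . X . . . . . .
    . . . . . . . . . . . .
    . . . . . . . . . . . .
    . . . . . . . . . . . .

Result: 57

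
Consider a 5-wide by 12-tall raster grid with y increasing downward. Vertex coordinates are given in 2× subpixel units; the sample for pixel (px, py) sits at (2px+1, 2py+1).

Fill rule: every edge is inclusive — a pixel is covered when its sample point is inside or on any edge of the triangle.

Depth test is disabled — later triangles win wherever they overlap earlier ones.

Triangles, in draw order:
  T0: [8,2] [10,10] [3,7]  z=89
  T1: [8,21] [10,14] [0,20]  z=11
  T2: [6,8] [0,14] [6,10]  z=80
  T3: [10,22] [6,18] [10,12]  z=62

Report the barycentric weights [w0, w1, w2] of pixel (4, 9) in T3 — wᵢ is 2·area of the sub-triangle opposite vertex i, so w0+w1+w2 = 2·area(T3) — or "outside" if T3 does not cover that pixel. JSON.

T0:
  2·area = 50
  edge (8, 2)→(10, 10): d=(2,8) inclusive
  edge (10, 10)→(3, 7): d=(-7,-3) inclusive
  edge (3, 7)→(8, 2): d=(5,-5) inclusive
    (4,0)@(9, 1): e=[-10,60,0] → ·  [on edge]
    (3,1)@(7, 3): e=[10,40,0] → █  [on edge]
    (4,1)@(9, 3): e=[-6,46,10] → ·
    (2,2)@(5, 5): e=[30,20,0] → █  [on edge]
    (4,2)@(9, 5): e=[-2,32,20] → ·
    (1,3)@(3, 7): e=[50,0,0] → █  [on edge]
    (4,3)@(9, 7): e=[2,18,30] → █
    (0,4)@(1, 9): e=[70,-20,0] → ·  [on edge]
    (1,4)@(3, 9): e=[54,-14,10] → ·
    (2,4)@(5, 9): e=[38,-8,20] → ·
    (3,4)@(7, 9): e=[22,-2,30] → ·
    (4,4)@(9, 9): e=[6,4,40] → █
  covered (8 px):
    · · · · ·
    · · · █ ·
    · · █ █ ·
    · █ █ █ █
    · · · · █
    · · · · ·
    · · · · ·
    · · · · ·
    · · · · ·
    · · · · ·
    · · · · ·
    · · · · ·
T1:
  2·area = 58  (B↔C swapped to make it positive)
  edge (8, 21)→(0, 20): d=(-8,-1) inclusive
  edge (0, 20)→(10, 14): d=(10,-6) inclusive
  edge (10, 14)→(8, 21): d=(-2,7) inclusive
    (4,7)@(9, 15): e=[49,4,5] → █
    (2,8)@(5, 17): e=[29,0,29] → █  [on edge]
    (3,8)@(7, 17): e=[31,12,15] → █
    (1,9)@(3, 19): e=[11,8,39] → █
    (4,9)@(9, 19): e=[17,44,-3] → ·
    (1,10)@(3, 21): e=[-5,28,35] → ·
    (2,10)@(5, 21): e=[-3,40,21] → ·
    (3,10)@(7, 21): e=[-1,52,7] → ·
  covered (7 px):
    · · · · ·
    · · · · ·
    · · · · ·
    · · · · ·
    · · · · ·
    · · · · ·
    · · · · ·
    · · · · █
    · · █ █ █
    · █ █ █ ·
    · · · · ·
    · · · · ·
T2:
  2·area = 12  (B↔C swapped to make it positive)
  edge (6, 8)→(6, 10): d=(0,2) inclusive
  edge (6, 10)→(0, 14): d=(-6,4) inclusive
  edge (0, 14)→(6, 8): d=(6,-6) inclusive
    (4,2)@(9, 5): e=[-6,18,0] → ·  [on edge]
    (3,3)@(7, 7): e=[-2,14,0] → ·  [on edge]
    (2,4)@(5, 9): e=[2,10,0] → █  [on edge]
    (3,4)@(7, 9): e=[-2,2,12] → ·
    (1,5)@(3, 11): e=[6,6,0] → █  [on edge]
    (2,5)@(5, 11): e=[2,-2,12] → ·
    (0,6)@(1, 13): e=[10,2,0] → █  [on edge]
    (1,6)@(3, 13): e=[6,-6,12] → ·
    (0,7)@(1, 15): e=[10,-10,12] → ·
  covered (3 px):
    · · · · ·
    · · · · ·
    · · · · ·
    · · · · ·
    · · █ · ·
    · █ · · ·
    █ · · · ·
    · · · · ·
    · · · · ·
    · · · · ·
    · · · · ·
    · · · · ·
T3:
  2·area = 40
  edge (10, 22)→(6, 18): d=(-4,-4) inclusive
  edge (6, 18)→(10, 12): d=(4,-6) inclusive
  edge (10, 12)→(10, 22): d=(0,10) inclusive
    (0,6)@(1, 13): e=[0,-50,90] → ·  [on edge]
    (1,7)@(3, 15): e=[0,-30,70] → ·  [on edge]
    (4,7)@(9, 15): e=[24,6,10] → █
    (2,8)@(5, 17): e=[0,-10,50] → ·  [on edge]
    (3,8)@(7, 17): e=[8,2,30] → █
    (3,9)@(7, 19): e=[0,10,30] → █  [on edge]
    (3,10)@(7, 21): e=[-8,18,30] → ·
    (4,10)@(9, 21): e=[0,30,10] → █  [on edge]
    (4,11)@(9, 23): e=[-8,38,10] → ·
  covered (6 px):
    · · · · ·
    · · · · ·
    · · · · ·
    · · · · ·
    · · · · ·
    · · · · ·
    · · · · ·
    · · · · █
    · · · █ █
    · · · █ █
    · · · · █
    · · · · ·

Answer: [22,10,8]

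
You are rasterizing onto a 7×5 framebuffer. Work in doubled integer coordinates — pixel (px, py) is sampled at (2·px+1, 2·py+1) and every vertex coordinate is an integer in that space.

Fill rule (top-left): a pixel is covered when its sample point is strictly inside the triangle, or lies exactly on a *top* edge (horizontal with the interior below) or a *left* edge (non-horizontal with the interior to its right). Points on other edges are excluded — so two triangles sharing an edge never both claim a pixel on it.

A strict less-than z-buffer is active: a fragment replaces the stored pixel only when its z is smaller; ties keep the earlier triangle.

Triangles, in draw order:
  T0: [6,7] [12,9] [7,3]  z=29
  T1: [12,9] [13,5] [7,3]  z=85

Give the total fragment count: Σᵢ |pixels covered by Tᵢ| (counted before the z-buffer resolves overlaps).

T0:
  2·area = 26  (B↔C swapped to make it positive)
  edge (6, 7)→(7, 3): d=(1,-4) top-left  bias=+0
  edge (7, 3)→(12, 9): d=(5,6) right/bottom  bias=-1
  edge (12, 9)→(6, 7): d=(-6,-2) top-left  bias=+0
    (3,1)@(7, 3): e=[0,0,26] → .  [on edge]
    (3,2)@(7, 5): e=[2,10,14] → X
    (4,2)@(9, 5): e=[10,-2,18] → .
    (3,3)@(7, 7): e=[4,20,2] → X
    (4,3)@(9, 7): e=[12,8,6] → X
    (5,3)@(11, 7): e=[20,-4,10] → .
    (3,4)@(7, 9): e=[6,30,-10] → .
    (4,4)@(9, 9): e=[14,18,-6] → .
  covered (3 px):
    . . . . . . .
    . . . . . . .
    . . . X . . .
    . . . X X . .
    . . . . . . .
T1:
  2·area = 26  (B↔C swapped to make it positive)
  edge (12, 9)→(7, 3): d=(-5,-6) top-left  bias=+0
  edge (7, 3)→(13, 5): d=(6,2) right/bottom  bias=-1
  edge (13, 5)→(12, 9): d=(-1,4) right/bottom  bias=-1
    (0,0)@(1, 1): e=[-26,0,52] → .  [on edge]
    (3,1)@(7, 3): e=[0,0,26] → .  [on edge]
    (4,2)@(9, 5): e=[2,8,16] → X
    (5,2)@(11, 5): e=[14,4,8] → X
    (6,2)@(13, 5): e=[26,0,0] → .  [on edge]
    (4,3)@(9, 7): e=[-8,20,14] → .
    (5,3)@(11, 7): e=[4,16,6] → X
    (6,3)@(13, 7): e=[16,12,-2] → .
    (5,4)@(11, 9): e=[-6,28,4] → .
  covered (3 px):
    . . . . . . .
    . . . . . . .
    . . . . X X .
    . . . . . X .
    . . . . . . .

Result: 6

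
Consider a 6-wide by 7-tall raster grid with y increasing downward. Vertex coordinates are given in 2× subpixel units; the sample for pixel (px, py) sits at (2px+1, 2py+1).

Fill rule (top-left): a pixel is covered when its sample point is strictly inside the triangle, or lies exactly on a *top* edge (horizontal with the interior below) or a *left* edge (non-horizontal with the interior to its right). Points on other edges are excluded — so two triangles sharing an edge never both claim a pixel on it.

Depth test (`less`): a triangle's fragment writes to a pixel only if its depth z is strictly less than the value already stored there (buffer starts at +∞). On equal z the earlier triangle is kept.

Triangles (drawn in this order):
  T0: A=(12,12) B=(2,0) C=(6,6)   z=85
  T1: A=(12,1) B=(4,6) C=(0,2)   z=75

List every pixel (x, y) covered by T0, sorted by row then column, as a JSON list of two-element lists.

T0:
  2·area = 12  (B↔C swapped to make it positive)
  edge (12, 12)→(6, 6): d=(-6,-6) top-left  bias=+0
  edge (6, 6)→(2, 0): d=(-4,-6) top-left  bias=+0
  edge (2, 0)→(12, 12): d=(10,12) right/bottom  bias=-1
    (0,0)@(1, 1): e=[0,-10,22] → ·  [on edge]
    (1,1)@(3, 3): e=[0,-6,18] → ·  [on edge]
    (2,2)@(5, 5): e=[0,-2,14] → ·  [on edge]
    (3,3)@(7, 7): e=[0,2,10] → █  [on edge]
    (4,3)@(9, 7): e=[12,14,-14] → ·
    (3,4)@(7, 9): e=[-12,-6,30] → ·
    (4,4)@(9, 9): e=[0,6,6] → █  [on edge]
    (5,4)@(11, 9): e=[12,18,-18] → ·
    (4,5)@(9, 11): e=[-12,-2,26] → ·
    (5,5)@(11, 11): e=[0,10,2] → █  [on edge]
    (5,6)@(11, 13): e=[-12,2,22] → ·
  covered (3 px):
    · · · · · ·
    · · · · · ·
    · · · · · ·
    · · · █ · ·
    · · · · █ ·
    · · · · · █
    · · · · · ·
T1:
  2·area = 52
  edge (12, 1)→(4, 6): d=(-8,5) right/bottom  bias=-1
  edge (4, 6)→(0, 2): d=(-4,-4) top-left  bias=+0
  edge (0, 2)→(12, 1): d=(12,-1) top-left  bias=+0
    (0,1)@(1, 3): e=[39,0,13] → █  [on edge]
    (1,1)@(3, 3): e=[29,8,15] → █
    (2,1)@(5, 3): e=[19,16,17] → █
    (3,1)@(7, 3): e=[9,24,19] → █
    (4,1)@(9, 3): e=[-1,32,21] → ·
    (0,2)@(1, 5): e=[23,-8,37] → ·
    (1,2)@(3, 5): e=[13,0,39] → █  [on edge]
    (3,2)@(7, 5): e=[-7,16,43] → ·
    (1,3)@(3, 7): e=[-3,-8,63] → ·
    (2,3)@(5, 7): e=[-13,0,65] → ·  [on edge]
    (3,4)@(7, 9): e=[-39,0,91] → ·  [on edge]
    (4,5)@(9, 11): e=[-65,0,117] → ·  [on edge]
    (5,6)@(11, 13): e=[-91,0,143] → ·  [on edge]
  covered (6 px):
    · · · · · ·
    █ █ █ █ · ·
    · █ █ · · ·
    · · · · · ·
    · · · · · ·
    · · · · · ·
    · · · · · ·

Result: [[3,3],[4,4],[5,5]]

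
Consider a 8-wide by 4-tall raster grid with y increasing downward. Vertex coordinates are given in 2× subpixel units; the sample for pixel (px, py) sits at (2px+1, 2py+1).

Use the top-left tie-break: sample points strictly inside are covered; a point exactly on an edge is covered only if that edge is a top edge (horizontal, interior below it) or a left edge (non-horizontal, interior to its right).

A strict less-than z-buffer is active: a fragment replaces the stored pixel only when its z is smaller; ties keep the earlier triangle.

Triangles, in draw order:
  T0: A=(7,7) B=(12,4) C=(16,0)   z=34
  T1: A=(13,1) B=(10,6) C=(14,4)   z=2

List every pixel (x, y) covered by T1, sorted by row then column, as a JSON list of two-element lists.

T0:
  2·area = 8  (B↔C swapped to make it positive)
  edge (7, 7)→(16, 0): d=(9,-7) top-left  bias=+0
  edge (16, 0)→(12, 4): d=(-4,4) right/bottom  bias=-1
  edge (12, 4)→(7, 7): d=(-5,3) right/bottom  bias=-1
    (7,0)@(15, 1): e=[2,0,6] → .  [on edge]
    (6,1)@(13, 3): e=[6,0,2] → .  [on edge]
    (5,2)@(11, 5): e=[10,0,-2] → .  [on edge]
    (3,3)@(7, 7): e=[0,8,0] → .  [on edge]
    (4,3)@(9, 7): e=[14,0,-6] → .  [on edge]
  covered (0 px):
    . . . . . . . .
    . . . . . . . .
    . . . . . . . .
    . . . . . . . .
T1:
  2·area = 14  (B↔C swapped to make it positive)
  edge (13, 1)→(14, 4): d=(1,3) right/bottom  bias=-1
  edge (14, 4)→(10, 6): d=(-4,2) right/bottom  bias=-1
  edge (10, 6)→(13, 1): d=(3,-5) top-left  bias=+0
    (6,0)@(13, 1): e=[0,14,0] → .  [on edge]
    (6,1)@(13, 3): e=[2,6,6] → X
    (7,1)@(15, 3): e=[-4,2,16] → .
    (5,2)@(11, 5): e=[10,2,2] → X
    (6,2)@(13, 5): e=[4,-2,12] → .
    (5,3)@(11, 7): e=[12,-6,8] → .
    (7,3)@(15, 7): e=[0,-14,28] → .  [on edge]
  covered (2 px):
    . . . . . . . .
    . . . . . . X .
    . . . . . X . .
    . . . . . . . .

Answer: [[6,1],[5,2]]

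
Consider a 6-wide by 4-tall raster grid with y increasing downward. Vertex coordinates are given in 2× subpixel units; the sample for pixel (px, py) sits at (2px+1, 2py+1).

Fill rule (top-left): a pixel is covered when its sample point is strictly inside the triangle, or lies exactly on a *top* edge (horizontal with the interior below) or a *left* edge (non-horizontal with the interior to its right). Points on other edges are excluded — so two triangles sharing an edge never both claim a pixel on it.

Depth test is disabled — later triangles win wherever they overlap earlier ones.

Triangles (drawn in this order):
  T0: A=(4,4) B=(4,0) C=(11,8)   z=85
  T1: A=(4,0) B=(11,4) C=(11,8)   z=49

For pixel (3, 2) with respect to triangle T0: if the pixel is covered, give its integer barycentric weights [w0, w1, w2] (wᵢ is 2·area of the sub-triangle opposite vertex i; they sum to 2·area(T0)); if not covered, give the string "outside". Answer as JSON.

T0:
  2·area = 28
  edge (4, 4)→(4, 0): d=(0,-4) top-left  bias=+0
  edge (4, 0)→(11, 8): d=(7,8) right/bottom  bias=-1
  edge (11, 8)→(4, 4): d=(-7,-4) top-left  bias=+0
    (2,1)@(5, 3): e=[4,13,11] → █
    (3,1)@(7, 3): e=[12,-3,19] → ·
    (2,2)@(5, 5): e=[4,27,-3] → ·
    (3,2)@(7, 5): e=[12,11,5] → █
    (4,2)@(9, 5): e=[20,-5,13] → ·
    (3,3)@(7, 7): e=[12,25,-9] → ·
  covered (2 px):
    · · · · · ·
    · · █ · · ·
    · · · █ · ·
    · · · · · ·
T1:
  2·area = 28
  edge (4, 0)→(11, 4): d=(7,4) right/bottom  bias=-1
  edge (11, 4)→(11, 8): d=(0,4) right/bottom  bias=-1
  edge (11, 8)→(4, 0): d=(-7,-8) top-left  bias=+0
    (2,0)@(5, 1): e=[3,24,1] → █
    (3,0)@(7, 1): e=[-5,16,17] → ·
    (5,0)@(11, 1): e=[-21,0,49] → ·  [on edge]
    (2,1)@(5, 3): e=[17,24,-13] → ·
    (3,1)@(7, 3): e=[9,16,3] → █
    (4,1)@(9, 3): e=[1,8,19] → █
    (5,1)@(11, 3): e=[-7,0,35] → ·  [on edge]
    (3,2)@(7, 5): e=[23,16,-11] → ·
    (4,2)@(9, 5): e=[15,8,5] → █
    (5,2)@(11, 5): e=[7,0,21] → ·  [on edge]
    (4,3)@(9, 7): e=[29,8,-9] → ·
    (5,3)@(11, 7): e=[21,0,7] → ·  [on edge]
  covered (4 px):
    · · █ · · ·
    · · · █ █ ·
    · · · · █ ·
    · · · · · ·

Final: [11,5,12]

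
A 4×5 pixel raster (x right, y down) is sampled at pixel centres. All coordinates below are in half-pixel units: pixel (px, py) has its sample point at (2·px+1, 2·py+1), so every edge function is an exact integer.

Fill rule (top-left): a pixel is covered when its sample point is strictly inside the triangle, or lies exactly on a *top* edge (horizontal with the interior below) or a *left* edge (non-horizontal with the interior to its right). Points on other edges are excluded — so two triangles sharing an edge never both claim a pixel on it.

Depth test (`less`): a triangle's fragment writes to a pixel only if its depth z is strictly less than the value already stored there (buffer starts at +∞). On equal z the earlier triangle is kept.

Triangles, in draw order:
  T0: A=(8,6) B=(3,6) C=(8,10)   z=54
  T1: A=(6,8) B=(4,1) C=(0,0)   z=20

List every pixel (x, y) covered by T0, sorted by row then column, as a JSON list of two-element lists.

T0:
  2·area = 20  (B↔C swapped to make it positive)
  edge (8, 6)→(8, 10): d=(0,4) right/bottom  bias=-1
  edge (8, 10)→(3, 6): d=(-5,-4) top-left  bias=+0
  edge (3, 6)→(8, 6): d=(5,0) top-left  bias=+0
    (2,3)@(5, 7): e=[12,3,5] → X
    (3,3)@(7, 7): e=[4,11,5] → X
    (2,4)@(5, 9): e=[12,-7,15] → .
    (3,4)@(7, 9): e=[4,1,15] → X
  covered (3 px):
    . . . .
    . . . .
    . . . .
    . . X X
    . . . X
T1:
  2·area = 26  (B↔C swapped to make it positive)
  edge (6, 8)→(0, 0): d=(-6,-8) top-left  bias=+0
  edge (0, 0)→(4, 1): d=(4,1) right/bottom  bias=-1
  edge (4, 1)→(6, 8): d=(2,7) right/bottom  bias=-1
    (0,0)@(1, 1): e=[2,3,21] → X
    (1,0)@(3, 1): e=[18,1,7] → X
    (2,0)@(5, 1): e=[34,-1,-7] → .
    (0,1)@(1, 3): e=[-10,11,25] → .
    (1,1)@(3, 3): e=[6,9,11] → X
    (2,1)@(5, 3): e=[22,7,-3] → .
    (1,2)@(3, 5): e=[-6,17,15] → .
    (2,2)@(5, 5): e=[10,15,1] → X
    (3,2)@(7, 5): e=[26,13,-13] → .
    (2,3)@(5, 7): e=[-2,23,5] → .
  covered (4 px):
    X X . .
    . X . .
    . . X .
    . . . .
    . . . .

Final: [[2,3],[3,3],[3,4]]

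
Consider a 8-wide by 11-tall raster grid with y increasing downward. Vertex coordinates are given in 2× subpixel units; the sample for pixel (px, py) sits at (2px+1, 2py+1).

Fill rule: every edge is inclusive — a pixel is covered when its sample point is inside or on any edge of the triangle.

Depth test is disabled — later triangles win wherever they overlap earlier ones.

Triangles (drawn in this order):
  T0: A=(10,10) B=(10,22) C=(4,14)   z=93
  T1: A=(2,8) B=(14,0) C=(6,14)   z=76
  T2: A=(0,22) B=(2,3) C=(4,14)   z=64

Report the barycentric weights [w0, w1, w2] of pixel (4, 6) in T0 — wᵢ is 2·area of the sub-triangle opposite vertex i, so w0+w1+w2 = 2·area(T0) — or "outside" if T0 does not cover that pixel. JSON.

T0:
  2·area = 72
  edge (10, 10)→(10, 22): d=(0,12) inclusive
  edge (10, 22)→(4, 14): d=(-6,-8) inclusive
  edge (4, 14)→(10, 10): d=(6,-4) inclusive
    (4,5)@(9, 11): e=[12,58,2] → X
    (5,5)@(11, 11): e=[-12,74,10] → .
    (3,6)@(7, 13): e=[36,30,6] → X
    (5,6)@(11, 13): e=[-12,62,22] → .
    (2,7)@(5, 15): e=[60,2,10] → X
    (5,7)@(11, 15): e=[-12,50,34] → .
    (2,8)@(5, 17): e=[60,-10,22] → .
    (3,8)@(7, 17): e=[36,6,30] → X
    (5,8)@(11, 17): e=[-12,38,46] → .
    (3,9)@(7, 19): e=[36,-6,42] → .
    (4,9)@(9, 19): e=[12,10,50] → X
    (5,9)@(11, 19): e=[-12,26,58] → .
  covered (9 px):
    . . . . . . . .
    . . . . . . . .
    . . . . . . . .
    . . . . . . . .
    . . . . . . . .
    . . . . X . . .
    . . . X X . . .
    . . X X X . . .
    . . . X X . . .
    . . . . X . . .
    . . . . . . . .
T1:
  2·area = 104
  edge (2, 8)→(14, 0): d=(12,-8) inclusive
  edge (14, 0)→(6, 14): d=(-8,14) inclusive
  edge (6, 14)→(2, 8): d=(-4,-6) inclusive
    (6,0)@(13, 1): e=[4,6,94] → X
    (7,0)@(15, 1): e=[20,-22,106] → .
    (5,1)@(11, 3): e=[12,18,74] → X
    (6,1)@(13, 3): e=[28,-10,86] → .
    (3,2)@(7, 5): e=[4,58,42] → X
    (4,2)@(9, 5): e=[20,30,54] → X
    (6,2)@(13, 5): e=[52,-26,78] → .
    (2,3)@(5, 7): e=[12,70,22] → X
    (5,3)@(11, 7): e=[60,-14,58] → .
    (1,4)@(3, 9): e=[20,82,2] → X
    (4,4)@(9, 9): e=[68,-2,38] → .
    (1,5)@(3, 11): e=[44,66,-6] → .
  covered (13 px):
    . . . . . . X .
    . . . . . X . .
    . . . X X X . .
    . . X X X . . .
    . X X X . . . .
    . . X X . . . .
    . . . . . . . .
    . . . . . . . .
    . . . . . . . .
    . . . . . . . .
    . . . . . . . .
T2:
  2·area = 60
  edge (0, 22)→(2, 3): d=(2,-19) inclusive
  edge (2, 3)→(4, 14): d=(2,11) inclusive
  edge (4, 14)→(0, 22): d=(-4,8) inclusive
    (1,4)@(3, 9): e=[31,1,28] → X
    (2,4)@(5, 9): e=[69,-21,12] → .
    (1,5)@(3, 11): e=[35,5,20] → X
    (2,5)@(5, 11): e=[73,-17,4] → .
    (0,6)@(1, 13): e=[1,31,28] → X
    (2,6)@(5, 13): e=[77,-13,-4] → .
    (0,7)@(1, 15): e=[5,35,20] → X
    (2,7)@(5, 15): e=[81,-9,-12] → .
    (0,8)@(1, 17): e=[9,39,12] → X
    (1,8)@(3, 17): e=[47,17,-4] → .
    (0,9)@(1, 19): e=[13,43,4] → X
    (1,9)@(3, 19): e=[51,21,-12] → .
  covered (8 px):
    . . . . . . . .
    . . . . . . . .
    . . . . . . . .
    . . . . . . . .
    . X . . . . . .
    . X . . . . . .
    X X . . . . . .
    X X . . . . . .
    X . . . . . . .
    X . . . . . . .
    . . . . . . . .

Answer: [46,14,12]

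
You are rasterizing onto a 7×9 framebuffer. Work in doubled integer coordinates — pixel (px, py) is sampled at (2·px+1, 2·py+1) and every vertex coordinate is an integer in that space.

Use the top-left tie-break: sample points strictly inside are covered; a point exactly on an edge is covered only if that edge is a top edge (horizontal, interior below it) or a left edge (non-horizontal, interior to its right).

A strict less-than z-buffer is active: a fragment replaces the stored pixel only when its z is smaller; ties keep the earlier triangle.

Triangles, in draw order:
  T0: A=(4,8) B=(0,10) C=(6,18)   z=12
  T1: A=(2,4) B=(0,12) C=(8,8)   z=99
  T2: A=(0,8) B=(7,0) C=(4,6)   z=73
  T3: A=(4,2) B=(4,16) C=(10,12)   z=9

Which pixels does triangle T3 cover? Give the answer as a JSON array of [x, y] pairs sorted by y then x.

T0:
  2·area = 44  (B↔C swapped to make it positive)
  edge (4, 8)→(6, 18): d=(2,10) right/bottom  bias=-1
  edge (6, 18)→(0, 10): d=(-6,-8) top-left  bias=+0
  edge (0, 10)→(4, 8): d=(4,-2) top-left  bias=+0
    (1,1)@(3, 3): e=[0,66,-22] → ·  [on edge]
    (1,4)@(3, 9): e=[12,30,2] → █
    (2,4)@(5, 9): e=[-8,46,6] → ·
    (0,5)@(1, 11): e=[36,2,6] → █
    (2,5)@(5, 11): e=[-4,34,14] → ·
    (0,6)@(1, 13): e=[40,-10,14] → ·
    (1,6)@(3, 13): e=[20,6,18] → █
    (2,6)@(5, 13): e=[0,22,22] → ·  [on edge]
    (1,7)@(3, 15): e=[24,-6,26] → ·
    (2,7)@(5, 15): e=[4,10,30] → █
    (3,7)@(7, 15): e=[-16,26,34] → ·
    (2,8)@(5, 17): e=[8,-2,38] → ·
  covered (5 px):
    · · · · · · ·
    · · · · · · ·
    · · · · · · ·
    · · · · · · ·
    · █ · · · · ·
    █ █ · · · · ·
    · █ · · · · ·
    · · █ · · · ·
    · · · · · · ·
T1:
  2·area = 56  (B↔C swapped to make it positive)
  edge (2, 4)→(8, 8): d=(6,4) right/bottom  bias=-1
  edge (8, 8)→(0, 12): d=(-8,4) right/bottom  bias=-1
  edge (0, 12)→(2, 4): d=(2,-8) top-left  bias=+0
    (1,2)@(3, 5): e=[2,44,10] → █
    (2,2)@(5, 5): e=[-6,36,26] → ·
    (1,3)@(3, 7): e=[14,28,14] → █
    (2,3)@(5, 7): e=[6,20,30] → █
    (3,3)@(7, 7): e=[-2,12,46] → ·
    (0,4)@(1, 9): e=[34,20,2] → █
    (3,4)@(7, 9): e=[10,-4,50] → ·
    (0,5)@(1, 11): e=[46,4,6] → █
    (1,5)@(3, 11): e=[38,-4,22] → ·
    (2,5)@(5, 11): e=[30,-12,38] → ·
    (0,6)@(1, 13): e=[58,-12,10] → ·
  covered (7 px):
    · · · · · · ·
    · · · · · · ·
    · █ · · · · ·
    · █ █ · · · ·
    █ █ █ · · · ·
    █ · · · · · ·
    · · · · · · ·
    · · · · · · ·
    · · · · · · ·
T2:
  2·area = 18
  edge (0, 8)→(7, 0): d=(7,-8) top-left  bias=+0
  edge (7, 0)→(4, 6): d=(-3,6) right/bottom  bias=-1
  edge (4, 6)→(0, 8): d=(-4,2) right/bottom  bias=-1
    (2,1)@(5, 3): e=[5,3,10] → █
    (3,1)@(7, 3): e=[21,-9,6] → ·
    (1,2)@(3, 5): e=[3,9,6] → █
    (2,2)@(5, 5): e=[19,-3,2] → ·
    (0,3)@(1, 7): e=[1,15,2] → █
    (1,3)@(3, 7): e=[17,3,-2] → ·
    (0,4)@(1, 9): e=[15,9,-6] → ·
  covered (3 px):
    · · · · · · ·
    · · █ · · · ·
    · █ · · · · ·
    █ · · · · · ·
    · · · · · · ·
    · · · · · · ·
    · · · · · · ·
    · · · · · · ·
    · · · · · · ·
T3:
  2·area = 84  (B↔C swapped to make it positive)
  edge (4, 2)→(10, 12): d=(6,10) right/bottom  bias=-1
  edge (10, 12)→(4, 16): d=(-6,4) right/bottom  bias=-1
  edge (4, 16)→(4, 2): d=(0,-14) top-left  bias=+0
    (2,2)@(5, 5): e=[8,62,14] → █
    (3,2)@(7, 5): e=[-12,54,42] → ·
    (2,3)@(5, 7): e=[20,50,14] → █
    (3,3)@(7, 7): e=[0,42,42] → ·  [on edge]
    (2,4)@(5, 9): e=[32,38,14] → █
    (3,4)@(7, 9): e=[12,30,42] → █
    (4,4)@(9, 9): e=[-8,22,70] → ·
    (2,5)@(5, 11): e=[44,26,14] → █
    (4,5)@(9, 11): e=[4,10,70] → █
    (5,5)@(11, 11): e=[-16,2,98] → ·
    (2,6)@(5, 13): e=[56,14,14] → █
    (4,6)@(9, 13): e=[16,-2,70] → ·
    (6,8)@(13, 17): e=[0,-42,126] → ·  [on edge]
  covered (10 px):
    · · · · · · ·
    · · · · · · ·
    · · █ · · · ·
    · · █ · · · ·
    · · █ █ · · ·
    · · █ █ █ · ·
    · · █ █ · · ·
    · · █ · · · ·
    · · · · · · ·

Result: [[2,2],[2,3],[2,4],[3,4],[2,5],[3,5],[4,5],[2,6],[3,6],[2,7]]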